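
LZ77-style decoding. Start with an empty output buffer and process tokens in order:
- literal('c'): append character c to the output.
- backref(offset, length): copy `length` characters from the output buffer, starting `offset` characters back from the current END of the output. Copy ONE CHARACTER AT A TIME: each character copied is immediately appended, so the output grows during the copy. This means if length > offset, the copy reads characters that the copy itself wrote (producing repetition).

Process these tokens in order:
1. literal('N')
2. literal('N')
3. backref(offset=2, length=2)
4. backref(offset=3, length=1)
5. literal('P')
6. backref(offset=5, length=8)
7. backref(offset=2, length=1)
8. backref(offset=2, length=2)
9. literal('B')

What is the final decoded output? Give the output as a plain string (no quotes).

Answer: NNNNNPNNNNPNNNNNNB

Derivation:
Token 1: literal('N'). Output: "N"
Token 2: literal('N'). Output: "NN"
Token 3: backref(off=2, len=2). Copied 'NN' from pos 0. Output: "NNNN"
Token 4: backref(off=3, len=1). Copied 'N' from pos 1. Output: "NNNNN"
Token 5: literal('P'). Output: "NNNNNP"
Token 6: backref(off=5, len=8) (overlapping!). Copied 'NNNNPNNN' from pos 1. Output: "NNNNNPNNNNPNNN"
Token 7: backref(off=2, len=1). Copied 'N' from pos 12. Output: "NNNNNPNNNNPNNNN"
Token 8: backref(off=2, len=2). Copied 'NN' from pos 13. Output: "NNNNNPNNNNPNNNNNN"
Token 9: literal('B'). Output: "NNNNNPNNNNPNNNNNNB"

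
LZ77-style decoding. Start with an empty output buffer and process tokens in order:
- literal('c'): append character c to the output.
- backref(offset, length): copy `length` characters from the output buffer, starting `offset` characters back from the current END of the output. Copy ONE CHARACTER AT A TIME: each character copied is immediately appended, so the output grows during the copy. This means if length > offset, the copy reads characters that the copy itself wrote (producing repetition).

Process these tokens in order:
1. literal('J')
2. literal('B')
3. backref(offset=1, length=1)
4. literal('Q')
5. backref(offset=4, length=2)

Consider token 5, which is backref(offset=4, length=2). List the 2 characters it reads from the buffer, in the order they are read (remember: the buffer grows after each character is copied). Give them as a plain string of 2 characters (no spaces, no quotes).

Token 1: literal('J'). Output: "J"
Token 2: literal('B'). Output: "JB"
Token 3: backref(off=1, len=1). Copied 'B' from pos 1. Output: "JBB"
Token 4: literal('Q'). Output: "JBBQ"
Token 5: backref(off=4, len=2). Buffer before: "JBBQ" (len 4)
  byte 1: read out[0]='J', append. Buffer now: "JBBQJ"
  byte 2: read out[1]='B', append. Buffer now: "JBBQJB"

Answer: JB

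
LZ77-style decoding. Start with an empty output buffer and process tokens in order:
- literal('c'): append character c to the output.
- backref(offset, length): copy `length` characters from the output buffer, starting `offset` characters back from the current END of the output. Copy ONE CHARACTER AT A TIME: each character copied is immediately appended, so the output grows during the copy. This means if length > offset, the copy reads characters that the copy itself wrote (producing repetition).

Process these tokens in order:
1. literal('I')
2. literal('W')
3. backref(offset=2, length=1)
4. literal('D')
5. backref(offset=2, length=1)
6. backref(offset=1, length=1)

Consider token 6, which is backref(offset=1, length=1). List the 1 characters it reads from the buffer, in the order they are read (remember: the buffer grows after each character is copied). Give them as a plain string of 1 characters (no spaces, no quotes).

Answer: I

Derivation:
Token 1: literal('I'). Output: "I"
Token 2: literal('W'). Output: "IW"
Token 3: backref(off=2, len=1). Copied 'I' from pos 0. Output: "IWI"
Token 4: literal('D'). Output: "IWID"
Token 5: backref(off=2, len=1). Copied 'I' from pos 2. Output: "IWIDI"
Token 6: backref(off=1, len=1). Buffer before: "IWIDI" (len 5)
  byte 1: read out[4]='I', append. Buffer now: "IWIDII"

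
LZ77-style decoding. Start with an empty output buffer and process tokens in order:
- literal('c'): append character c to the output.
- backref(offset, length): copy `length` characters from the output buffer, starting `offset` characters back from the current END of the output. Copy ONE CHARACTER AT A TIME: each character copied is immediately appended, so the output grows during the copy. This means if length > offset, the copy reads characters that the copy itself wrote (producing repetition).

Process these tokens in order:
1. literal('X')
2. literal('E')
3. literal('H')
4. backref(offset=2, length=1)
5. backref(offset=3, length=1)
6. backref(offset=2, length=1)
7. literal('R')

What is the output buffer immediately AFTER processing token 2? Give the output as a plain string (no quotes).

Token 1: literal('X'). Output: "X"
Token 2: literal('E'). Output: "XE"

Answer: XE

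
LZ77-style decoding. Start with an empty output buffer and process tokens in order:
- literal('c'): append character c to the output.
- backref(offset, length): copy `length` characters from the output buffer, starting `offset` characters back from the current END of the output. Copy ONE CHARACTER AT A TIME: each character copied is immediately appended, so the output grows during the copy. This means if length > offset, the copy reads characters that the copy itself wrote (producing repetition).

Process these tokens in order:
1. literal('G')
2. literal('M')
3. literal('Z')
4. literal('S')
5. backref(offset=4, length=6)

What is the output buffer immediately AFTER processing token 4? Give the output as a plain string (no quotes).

Answer: GMZS

Derivation:
Token 1: literal('G'). Output: "G"
Token 2: literal('M'). Output: "GM"
Token 3: literal('Z'). Output: "GMZ"
Token 4: literal('S'). Output: "GMZS"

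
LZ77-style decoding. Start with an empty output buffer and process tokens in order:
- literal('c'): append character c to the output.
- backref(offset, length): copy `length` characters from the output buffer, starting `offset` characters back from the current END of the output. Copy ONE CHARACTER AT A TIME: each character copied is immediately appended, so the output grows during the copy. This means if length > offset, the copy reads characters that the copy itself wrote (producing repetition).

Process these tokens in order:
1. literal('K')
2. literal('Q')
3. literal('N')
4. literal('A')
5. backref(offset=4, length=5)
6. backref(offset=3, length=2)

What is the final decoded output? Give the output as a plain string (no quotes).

Answer: KQNAKQNAKNA

Derivation:
Token 1: literal('K'). Output: "K"
Token 2: literal('Q'). Output: "KQ"
Token 3: literal('N'). Output: "KQN"
Token 4: literal('A'). Output: "KQNA"
Token 5: backref(off=4, len=5) (overlapping!). Copied 'KQNAK' from pos 0. Output: "KQNAKQNAK"
Token 6: backref(off=3, len=2). Copied 'NA' from pos 6. Output: "KQNAKQNAKNA"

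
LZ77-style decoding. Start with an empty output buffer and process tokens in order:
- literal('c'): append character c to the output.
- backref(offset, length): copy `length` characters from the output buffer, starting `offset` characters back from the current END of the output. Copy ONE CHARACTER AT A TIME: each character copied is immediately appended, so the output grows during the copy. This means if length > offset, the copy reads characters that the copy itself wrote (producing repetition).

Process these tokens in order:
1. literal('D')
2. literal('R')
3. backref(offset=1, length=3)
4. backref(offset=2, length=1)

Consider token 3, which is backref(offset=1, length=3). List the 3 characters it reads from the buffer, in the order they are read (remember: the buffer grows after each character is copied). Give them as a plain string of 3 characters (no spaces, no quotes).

Answer: RRR

Derivation:
Token 1: literal('D'). Output: "D"
Token 2: literal('R'). Output: "DR"
Token 3: backref(off=1, len=3). Buffer before: "DR" (len 2)
  byte 1: read out[1]='R', append. Buffer now: "DRR"
  byte 2: read out[2]='R', append. Buffer now: "DRRR"
  byte 3: read out[3]='R', append. Buffer now: "DRRRR"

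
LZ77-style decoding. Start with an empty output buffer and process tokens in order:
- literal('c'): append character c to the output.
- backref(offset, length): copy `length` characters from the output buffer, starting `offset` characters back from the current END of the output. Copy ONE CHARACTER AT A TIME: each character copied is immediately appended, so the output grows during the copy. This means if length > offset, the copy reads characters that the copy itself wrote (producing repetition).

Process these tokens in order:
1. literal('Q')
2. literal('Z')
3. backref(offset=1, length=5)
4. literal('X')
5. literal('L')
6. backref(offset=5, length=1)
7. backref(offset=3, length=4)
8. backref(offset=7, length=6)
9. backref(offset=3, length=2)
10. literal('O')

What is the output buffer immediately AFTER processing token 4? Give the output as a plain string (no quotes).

Token 1: literal('Q'). Output: "Q"
Token 2: literal('Z'). Output: "QZ"
Token 3: backref(off=1, len=5) (overlapping!). Copied 'ZZZZZ' from pos 1. Output: "QZZZZZZ"
Token 4: literal('X'). Output: "QZZZZZZX"

Answer: QZZZZZZX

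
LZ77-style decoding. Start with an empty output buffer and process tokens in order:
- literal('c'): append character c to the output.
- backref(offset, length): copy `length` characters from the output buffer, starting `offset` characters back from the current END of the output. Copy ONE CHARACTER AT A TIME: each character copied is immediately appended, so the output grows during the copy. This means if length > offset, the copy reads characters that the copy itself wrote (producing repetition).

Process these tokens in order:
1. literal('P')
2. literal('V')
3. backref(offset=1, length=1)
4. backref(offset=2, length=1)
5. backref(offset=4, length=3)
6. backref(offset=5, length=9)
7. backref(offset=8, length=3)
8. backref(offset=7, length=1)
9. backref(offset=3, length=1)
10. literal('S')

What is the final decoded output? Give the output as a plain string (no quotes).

Answer: PVVVPVVVVPVVVVPVVPVVPS

Derivation:
Token 1: literal('P'). Output: "P"
Token 2: literal('V'). Output: "PV"
Token 3: backref(off=1, len=1). Copied 'V' from pos 1. Output: "PVV"
Token 4: backref(off=2, len=1). Copied 'V' from pos 1. Output: "PVVV"
Token 5: backref(off=4, len=3). Copied 'PVV' from pos 0. Output: "PVVVPVV"
Token 6: backref(off=5, len=9) (overlapping!). Copied 'VVPVVVVPV' from pos 2. Output: "PVVVPVVVVPVVVVPV"
Token 7: backref(off=8, len=3). Copied 'VPV' from pos 8. Output: "PVVVPVVVVPVVVVPVVPV"
Token 8: backref(off=7, len=1). Copied 'V' from pos 12. Output: "PVVVPVVVVPVVVVPVVPVV"
Token 9: backref(off=3, len=1). Copied 'P' from pos 17. Output: "PVVVPVVVVPVVVVPVVPVVP"
Token 10: literal('S'). Output: "PVVVPVVVVPVVVVPVVPVVPS"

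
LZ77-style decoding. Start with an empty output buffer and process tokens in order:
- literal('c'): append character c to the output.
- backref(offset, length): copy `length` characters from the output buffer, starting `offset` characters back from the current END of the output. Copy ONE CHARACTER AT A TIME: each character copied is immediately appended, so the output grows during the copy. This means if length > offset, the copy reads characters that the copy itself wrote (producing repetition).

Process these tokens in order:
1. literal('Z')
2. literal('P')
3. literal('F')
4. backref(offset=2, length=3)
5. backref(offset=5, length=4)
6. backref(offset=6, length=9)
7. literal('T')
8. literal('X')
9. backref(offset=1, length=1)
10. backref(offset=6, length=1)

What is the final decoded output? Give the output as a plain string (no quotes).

Token 1: literal('Z'). Output: "Z"
Token 2: literal('P'). Output: "ZP"
Token 3: literal('F'). Output: "ZPF"
Token 4: backref(off=2, len=3) (overlapping!). Copied 'PFP' from pos 1. Output: "ZPFPFP"
Token 5: backref(off=5, len=4). Copied 'PFPF' from pos 1. Output: "ZPFPFPPFPF"
Token 6: backref(off=6, len=9) (overlapping!). Copied 'FPPFPFFPP' from pos 4. Output: "ZPFPFPPFPFFPPFPFFPP"
Token 7: literal('T'). Output: "ZPFPFPPFPFFPPFPFFPPT"
Token 8: literal('X'). Output: "ZPFPFPPFPFFPPFPFFPPTX"
Token 9: backref(off=1, len=1). Copied 'X' from pos 20. Output: "ZPFPFPPFPFFPPFPFFPPTXX"
Token 10: backref(off=6, len=1). Copied 'F' from pos 16. Output: "ZPFPFPPFPFFPPFPFFPPTXXF"

Answer: ZPFPFPPFPFFPPFPFFPPTXXF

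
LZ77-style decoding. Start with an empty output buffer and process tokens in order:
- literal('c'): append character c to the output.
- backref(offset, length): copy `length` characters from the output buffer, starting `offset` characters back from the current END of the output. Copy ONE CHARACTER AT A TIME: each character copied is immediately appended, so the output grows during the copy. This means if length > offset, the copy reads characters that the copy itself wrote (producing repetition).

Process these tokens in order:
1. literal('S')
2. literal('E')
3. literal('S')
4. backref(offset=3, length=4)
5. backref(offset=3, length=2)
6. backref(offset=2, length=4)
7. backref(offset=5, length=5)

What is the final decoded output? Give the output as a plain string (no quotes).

Token 1: literal('S'). Output: "S"
Token 2: literal('E'). Output: "SE"
Token 3: literal('S'). Output: "SES"
Token 4: backref(off=3, len=4) (overlapping!). Copied 'SESS' from pos 0. Output: "SESSESS"
Token 5: backref(off=3, len=2). Copied 'ES' from pos 4. Output: "SESSESSES"
Token 6: backref(off=2, len=4) (overlapping!). Copied 'ESES' from pos 7. Output: "SESSESSESESES"
Token 7: backref(off=5, len=5). Copied 'SESES' from pos 8. Output: "SESSESSESESESSESES"

Answer: SESSESSESESESSESES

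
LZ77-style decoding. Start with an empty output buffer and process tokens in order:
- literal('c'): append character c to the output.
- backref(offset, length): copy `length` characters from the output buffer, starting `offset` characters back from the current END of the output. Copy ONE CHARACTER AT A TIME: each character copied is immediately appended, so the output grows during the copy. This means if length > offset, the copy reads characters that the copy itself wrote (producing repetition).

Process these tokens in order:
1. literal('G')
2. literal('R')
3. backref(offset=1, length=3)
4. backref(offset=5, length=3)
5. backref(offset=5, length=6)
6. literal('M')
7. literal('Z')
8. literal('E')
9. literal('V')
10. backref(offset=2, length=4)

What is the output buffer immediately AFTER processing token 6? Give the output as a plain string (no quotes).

Token 1: literal('G'). Output: "G"
Token 2: literal('R'). Output: "GR"
Token 3: backref(off=1, len=3) (overlapping!). Copied 'RRR' from pos 1. Output: "GRRRR"
Token 4: backref(off=5, len=3). Copied 'GRR' from pos 0. Output: "GRRRRGRR"
Token 5: backref(off=5, len=6) (overlapping!). Copied 'RRGRRR' from pos 3. Output: "GRRRRGRRRRGRRR"
Token 6: literal('M'). Output: "GRRRRGRRRRGRRRM"

Answer: GRRRRGRRRRGRRRM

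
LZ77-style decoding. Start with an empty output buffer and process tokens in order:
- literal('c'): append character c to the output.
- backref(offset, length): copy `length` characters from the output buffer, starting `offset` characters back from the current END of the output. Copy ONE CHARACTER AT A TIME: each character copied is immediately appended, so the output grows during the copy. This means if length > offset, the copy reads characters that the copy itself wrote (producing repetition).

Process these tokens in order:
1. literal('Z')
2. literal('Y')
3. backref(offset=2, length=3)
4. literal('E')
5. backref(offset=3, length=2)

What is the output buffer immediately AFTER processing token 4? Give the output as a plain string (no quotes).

Token 1: literal('Z'). Output: "Z"
Token 2: literal('Y'). Output: "ZY"
Token 3: backref(off=2, len=3) (overlapping!). Copied 'ZYZ' from pos 0. Output: "ZYZYZ"
Token 4: literal('E'). Output: "ZYZYZE"

Answer: ZYZYZE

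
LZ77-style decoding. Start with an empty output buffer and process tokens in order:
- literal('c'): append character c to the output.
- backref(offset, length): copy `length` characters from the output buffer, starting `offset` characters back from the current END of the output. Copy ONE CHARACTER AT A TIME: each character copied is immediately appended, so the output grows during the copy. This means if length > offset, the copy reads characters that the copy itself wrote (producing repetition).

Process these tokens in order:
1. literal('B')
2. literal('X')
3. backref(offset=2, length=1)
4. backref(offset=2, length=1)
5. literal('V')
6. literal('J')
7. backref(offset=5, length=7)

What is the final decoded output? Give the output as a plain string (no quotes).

Answer: BXBXVJXBXVJXB

Derivation:
Token 1: literal('B'). Output: "B"
Token 2: literal('X'). Output: "BX"
Token 3: backref(off=2, len=1). Copied 'B' from pos 0. Output: "BXB"
Token 4: backref(off=2, len=1). Copied 'X' from pos 1. Output: "BXBX"
Token 5: literal('V'). Output: "BXBXV"
Token 6: literal('J'). Output: "BXBXVJ"
Token 7: backref(off=5, len=7) (overlapping!). Copied 'XBXVJXB' from pos 1. Output: "BXBXVJXBXVJXB"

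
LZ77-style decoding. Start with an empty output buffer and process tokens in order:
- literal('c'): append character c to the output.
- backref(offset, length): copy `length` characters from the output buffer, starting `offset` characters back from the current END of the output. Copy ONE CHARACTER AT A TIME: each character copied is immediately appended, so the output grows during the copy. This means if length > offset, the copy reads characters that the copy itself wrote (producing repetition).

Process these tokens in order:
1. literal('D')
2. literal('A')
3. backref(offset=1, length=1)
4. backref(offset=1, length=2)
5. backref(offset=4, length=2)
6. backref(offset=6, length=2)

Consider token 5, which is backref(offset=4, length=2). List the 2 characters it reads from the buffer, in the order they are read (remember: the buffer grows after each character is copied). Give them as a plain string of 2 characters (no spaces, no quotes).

Token 1: literal('D'). Output: "D"
Token 2: literal('A'). Output: "DA"
Token 3: backref(off=1, len=1). Copied 'A' from pos 1. Output: "DAA"
Token 4: backref(off=1, len=2) (overlapping!). Copied 'AA' from pos 2. Output: "DAAAA"
Token 5: backref(off=4, len=2). Buffer before: "DAAAA" (len 5)
  byte 1: read out[1]='A', append. Buffer now: "DAAAAA"
  byte 2: read out[2]='A', append. Buffer now: "DAAAAAA"

Answer: AA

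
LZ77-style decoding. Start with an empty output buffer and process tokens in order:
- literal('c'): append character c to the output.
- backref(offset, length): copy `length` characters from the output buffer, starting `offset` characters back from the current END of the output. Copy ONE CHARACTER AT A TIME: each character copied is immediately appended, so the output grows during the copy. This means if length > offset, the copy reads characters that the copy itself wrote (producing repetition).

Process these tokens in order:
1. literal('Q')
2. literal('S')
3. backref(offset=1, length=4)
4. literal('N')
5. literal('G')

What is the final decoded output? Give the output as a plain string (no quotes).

Answer: QSSSSSNG

Derivation:
Token 1: literal('Q'). Output: "Q"
Token 2: literal('S'). Output: "QS"
Token 3: backref(off=1, len=4) (overlapping!). Copied 'SSSS' from pos 1. Output: "QSSSSS"
Token 4: literal('N'). Output: "QSSSSSN"
Token 5: literal('G'). Output: "QSSSSSNG"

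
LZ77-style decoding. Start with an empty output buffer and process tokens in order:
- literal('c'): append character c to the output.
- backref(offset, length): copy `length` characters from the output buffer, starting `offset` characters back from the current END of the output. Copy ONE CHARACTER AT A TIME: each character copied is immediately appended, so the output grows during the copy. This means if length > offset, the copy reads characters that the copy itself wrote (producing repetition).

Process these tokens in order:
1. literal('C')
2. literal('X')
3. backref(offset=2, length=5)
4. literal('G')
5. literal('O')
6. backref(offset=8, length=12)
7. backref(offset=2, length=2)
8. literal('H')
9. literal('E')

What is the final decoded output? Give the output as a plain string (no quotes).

Token 1: literal('C'). Output: "C"
Token 2: literal('X'). Output: "CX"
Token 3: backref(off=2, len=5) (overlapping!). Copied 'CXCXC' from pos 0. Output: "CXCXCXC"
Token 4: literal('G'). Output: "CXCXCXCG"
Token 5: literal('O'). Output: "CXCXCXCGO"
Token 6: backref(off=8, len=12) (overlapping!). Copied 'XCXCXCGOXCXC' from pos 1. Output: "CXCXCXCGOXCXCXCGOXCXC"
Token 7: backref(off=2, len=2). Copied 'XC' from pos 19. Output: "CXCXCXCGOXCXCXCGOXCXCXC"
Token 8: literal('H'). Output: "CXCXCXCGOXCXCXCGOXCXCXCH"
Token 9: literal('E'). Output: "CXCXCXCGOXCXCXCGOXCXCXCHE"

Answer: CXCXCXCGOXCXCXCGOXCXCXCHE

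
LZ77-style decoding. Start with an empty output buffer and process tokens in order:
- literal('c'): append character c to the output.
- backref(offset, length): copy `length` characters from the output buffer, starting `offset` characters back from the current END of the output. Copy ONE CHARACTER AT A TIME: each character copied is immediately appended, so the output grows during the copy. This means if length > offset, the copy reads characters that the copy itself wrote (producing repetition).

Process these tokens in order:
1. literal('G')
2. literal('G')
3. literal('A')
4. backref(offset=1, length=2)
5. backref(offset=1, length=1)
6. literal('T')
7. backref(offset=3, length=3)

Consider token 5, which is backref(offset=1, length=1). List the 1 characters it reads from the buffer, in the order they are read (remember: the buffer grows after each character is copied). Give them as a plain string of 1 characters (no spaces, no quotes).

Token 1: literal('G'). Output: "G"
Token 2: literal('G'). Output: "GG"
Token 3: literal('A'). Output: "GGA"
Token 4: backref(off=1, len=2) (overlapping!). Copied 'AA' from pos 2. Output: "GGAAA"
Token 5: backref(off=1, len=1). Buffer before: "GGAAA" (len 5)
  byte 1: read out[4]='A', append. Buffer now: "GGAAAA"

Answer: A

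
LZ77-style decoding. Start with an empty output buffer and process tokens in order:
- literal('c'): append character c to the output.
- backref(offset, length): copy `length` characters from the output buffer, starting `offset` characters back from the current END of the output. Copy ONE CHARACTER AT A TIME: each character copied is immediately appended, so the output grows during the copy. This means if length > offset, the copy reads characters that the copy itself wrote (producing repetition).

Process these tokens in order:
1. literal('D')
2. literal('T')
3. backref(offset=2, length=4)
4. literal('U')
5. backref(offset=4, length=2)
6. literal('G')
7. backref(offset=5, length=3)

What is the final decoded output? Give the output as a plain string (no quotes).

Token 1: literal('D'). Output: "D"
Token 2: literal('T'). Output: "DT"
Token 3: backref(off=2, len=4) (overlapping!). Copied 'DTDT' from pos 0. Output: "DTDTDT"
Token 4: literal('U'). Output: "DTDTDTU"
Token 5: backref(off=4, len=2). Copied 'TD' from pos 3. Output: "DTDTDTUTD"
Token 6: literal('G'). Output: "DTDTDTUTDG"
Token 7: backref(off=5, len=3). Copied 'TUT' from pos 5. Output: "DTDTDTUTDGTUT"

Answer: DTDTDTUTDGTUT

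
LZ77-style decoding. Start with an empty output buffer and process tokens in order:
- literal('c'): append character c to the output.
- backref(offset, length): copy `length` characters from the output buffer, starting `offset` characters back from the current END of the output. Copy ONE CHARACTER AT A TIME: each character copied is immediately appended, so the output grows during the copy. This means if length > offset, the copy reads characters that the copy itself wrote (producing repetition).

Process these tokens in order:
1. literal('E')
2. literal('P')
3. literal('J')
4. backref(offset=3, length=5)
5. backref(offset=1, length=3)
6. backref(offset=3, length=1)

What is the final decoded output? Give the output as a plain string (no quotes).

Answer: EPJEPJEPPPPP

Derivation:
Token 1: literal('E'). Output: "E"
Token 2: literal('P'). Output: "EP"
Token 3: literal('J'). Output: "EPJ"
Token 4: backref(off=3, len=5) (overlapping!). Copied 'EPJEP' from pos 0. Output: "EPJEPJEP"
Token 5: backref(off=1, len=3) (overlapping!). Copied 'PPP' from pos 7. Output: "EPJEPJEPPPP"
Token 6: backref(off=3, len=1). Copied 'P' from pos 8. Output: "EPJEPJEPPPPP"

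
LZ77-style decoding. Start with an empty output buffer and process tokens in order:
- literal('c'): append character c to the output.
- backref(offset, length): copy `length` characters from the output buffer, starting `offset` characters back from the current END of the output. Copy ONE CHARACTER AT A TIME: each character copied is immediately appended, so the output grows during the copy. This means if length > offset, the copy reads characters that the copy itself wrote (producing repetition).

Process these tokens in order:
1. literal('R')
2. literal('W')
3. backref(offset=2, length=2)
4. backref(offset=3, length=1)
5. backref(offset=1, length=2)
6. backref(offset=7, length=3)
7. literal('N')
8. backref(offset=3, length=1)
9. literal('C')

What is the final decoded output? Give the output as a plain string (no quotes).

Answer: RWRWWWWRWRNWC

Derivation:
Token 1: literal('R'). Output: "R"
Token 2: literal('W'). Output: "RW"
Token 3: backref(off=2, len=2). Copied 'RW' from pos 0. Output: "RWRW"
Token 4: backref(off=3, len=1). Copied 'W' from pos 1. Output: "RWRWW"
Token 5: backref(off=1, len=2) (overlapping!). Copied 'WW' from pos 4. Output: "RWRWWWW"
Token 6: backref(off=7, len=3). Copied 'RWR' from pos 0. Output: "RWRWWWWRWR"
Token 7: literal('N'). Output: "RWRWWWWRWRN"
Token 8: backref(off=3, len=1). Copied 'W' from pos 8. Output: "RWRWWWWRWRNW"
Token 9: literal('C'). Output: "RWRWWWWRWRNWC"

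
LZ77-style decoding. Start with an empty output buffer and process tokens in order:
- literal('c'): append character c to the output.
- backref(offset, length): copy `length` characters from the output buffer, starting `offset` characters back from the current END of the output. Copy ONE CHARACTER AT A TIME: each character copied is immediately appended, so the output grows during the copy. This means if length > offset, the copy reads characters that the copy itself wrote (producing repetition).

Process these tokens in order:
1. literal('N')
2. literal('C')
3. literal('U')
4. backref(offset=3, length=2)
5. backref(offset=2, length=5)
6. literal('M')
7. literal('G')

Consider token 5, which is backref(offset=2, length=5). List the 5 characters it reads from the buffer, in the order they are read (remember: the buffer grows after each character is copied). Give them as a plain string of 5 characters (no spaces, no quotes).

Answer: NCNCN

Derivation:
Token 1: literal('N'). Output: "N"
Token 2: literal('C'). Output: "NC"
Token 3: literal('U'). Output: "NCU"
Token 4: backref(off=3, len=2). Copied 'NC' from pos 0. Output: "NCUNC"
Token 5: backref(off=2, len=5). Buffer before: "NCUNC" (len 5)
  byte 1: read out[3]='N', append. Buffer now: "NCUNCN"
  byte 2: read out[4]='C', append. Buffer now: "NCUNCNC"
  byte 3: read out[5]='N', append. Buffer now: "NCUNCNCN"
  byte 4: read out[6]='C', append. Buffer now: "NCUNCNCNC"
  byte 5: read out[7]='N', append. Buffer now: "NCUNCNCNCN"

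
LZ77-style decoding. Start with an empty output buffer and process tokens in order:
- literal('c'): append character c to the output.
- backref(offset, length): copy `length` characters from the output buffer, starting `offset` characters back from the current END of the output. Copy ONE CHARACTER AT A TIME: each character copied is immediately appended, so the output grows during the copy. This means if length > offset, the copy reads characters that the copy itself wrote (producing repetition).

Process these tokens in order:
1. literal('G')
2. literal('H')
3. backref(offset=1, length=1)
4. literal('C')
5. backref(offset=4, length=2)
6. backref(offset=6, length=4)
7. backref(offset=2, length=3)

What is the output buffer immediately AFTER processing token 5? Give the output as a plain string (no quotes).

Token 1: literal('G'). Output: "G"
Token 2: literal('H'). Output: "GH"
Token 3: backref(off=1, len=1). Copied 'H' from pos 1. Output: "GHH"
Token 4: literal('C'). Output: "GHHC"
Token 5: backref(off=4, len=2). Copied 'GH' from pos 0. Output: "GHHCGH"

Answer: GHHCGH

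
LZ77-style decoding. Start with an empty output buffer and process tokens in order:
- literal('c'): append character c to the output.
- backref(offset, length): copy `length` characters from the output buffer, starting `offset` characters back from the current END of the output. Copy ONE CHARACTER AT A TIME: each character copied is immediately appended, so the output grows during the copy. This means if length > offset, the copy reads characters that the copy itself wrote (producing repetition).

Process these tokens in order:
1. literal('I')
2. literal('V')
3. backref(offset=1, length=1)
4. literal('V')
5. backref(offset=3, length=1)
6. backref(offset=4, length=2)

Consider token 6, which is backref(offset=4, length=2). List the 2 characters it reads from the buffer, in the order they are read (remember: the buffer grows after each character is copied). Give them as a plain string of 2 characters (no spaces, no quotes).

Token 1: literal('I'). Output: "I"
Token 2: literal('V'). Output: "IV"
Token 3: backref(off=1, len=1). Copied 'V' from pos 1. Output: "IVV"
Token 4: literal('V'). Output: "IVVV"
Token 5: backref(off=3, len=1). Copied 'V' from pos 1. Output: "IVVVV"
Token 6: backref(off=4, len=2). Buffer before: "IVVVV" (len 5)
  byte 1: read out[1]='V', append. Buffer now: "IVVVVV"
  byte 2: read out[2]='V', append. Buffer now: "IVVVVVV"

Answer: VV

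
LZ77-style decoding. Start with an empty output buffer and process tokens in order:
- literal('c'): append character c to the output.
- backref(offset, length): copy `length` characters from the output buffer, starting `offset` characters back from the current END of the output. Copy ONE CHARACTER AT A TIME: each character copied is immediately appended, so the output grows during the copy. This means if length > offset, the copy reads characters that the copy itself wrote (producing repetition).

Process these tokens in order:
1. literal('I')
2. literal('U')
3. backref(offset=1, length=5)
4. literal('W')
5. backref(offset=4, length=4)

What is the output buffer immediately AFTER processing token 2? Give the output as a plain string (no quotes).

Token 1: literal('I'). Output: "I"
Token 2: literal('U'). Output: "IU"

Answer: IU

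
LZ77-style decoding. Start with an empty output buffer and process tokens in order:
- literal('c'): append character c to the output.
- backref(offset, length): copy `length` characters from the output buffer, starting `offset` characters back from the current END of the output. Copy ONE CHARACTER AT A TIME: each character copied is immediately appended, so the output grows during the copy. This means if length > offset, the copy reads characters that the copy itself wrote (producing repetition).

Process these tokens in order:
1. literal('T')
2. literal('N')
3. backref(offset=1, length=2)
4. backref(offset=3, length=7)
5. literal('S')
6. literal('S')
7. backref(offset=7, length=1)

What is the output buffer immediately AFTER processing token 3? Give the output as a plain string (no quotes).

Answer: TNNN

Derivation:
Token 1: literal('T'). Output: "T"
Token 2: literal('N'). Output: "TN"
Token 3: backref(off=1, len=2) (overlapping!). Copied 'NN' from pos 1. Output: "TNNN"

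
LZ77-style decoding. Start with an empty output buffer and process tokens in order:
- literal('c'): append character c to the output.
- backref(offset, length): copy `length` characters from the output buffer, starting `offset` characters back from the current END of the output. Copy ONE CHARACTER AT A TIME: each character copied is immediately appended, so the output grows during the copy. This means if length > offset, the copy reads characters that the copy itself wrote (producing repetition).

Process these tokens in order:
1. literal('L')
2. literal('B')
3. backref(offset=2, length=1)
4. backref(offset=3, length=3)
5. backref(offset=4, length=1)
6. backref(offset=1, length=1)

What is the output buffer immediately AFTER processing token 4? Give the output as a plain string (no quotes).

Token 1: literal('L'). Output: "L"
Token 2: literal('B'). Output: "LB"
Token 3: backref(off=2, len=1). Copied 'L' from pos 0. Output: "LBL"
Token 4: backref(off=3, len=3). Copied 'LBL' from pos 0. Output: "LBLLBL"

Answer: LBLLBL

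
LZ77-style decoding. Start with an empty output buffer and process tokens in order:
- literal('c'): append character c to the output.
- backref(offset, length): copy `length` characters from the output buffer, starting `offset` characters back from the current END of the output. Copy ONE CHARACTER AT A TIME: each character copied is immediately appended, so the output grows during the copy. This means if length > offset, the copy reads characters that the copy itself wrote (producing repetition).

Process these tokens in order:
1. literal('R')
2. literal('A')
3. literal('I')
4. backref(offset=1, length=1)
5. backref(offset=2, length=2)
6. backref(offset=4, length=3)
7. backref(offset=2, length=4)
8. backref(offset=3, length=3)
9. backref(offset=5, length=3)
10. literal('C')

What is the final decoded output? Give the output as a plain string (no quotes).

Answer: RAIIIIIIIIIIIIIIIIIC

Derivation:
Token 1: literal('R'). Output: "R"
Token 2: literal('A'). Output: "RA"
Token 3: literal('I'). Output: "RAI"
Token 4: backref(off=1, len=1). Copied 'I' from pos 2. Output: "RAII"
Token 5: backref(off=2, len=2). Copied 'II' from pos 2. Output: "RAIIII"
Token 6: backref(off=4, len=3). Copied 'III' from pos 2. Output: "RAIIIIIII"
Token 7: backref(off=2, len=4) (overlapping!). Copied 'IIII' from pos 7. Output: "RAIIIIIIIIIII"
Token 8: backref(off=3, len=3). Copied 'III' from pos 10. Output: "RAIIIIIIIIIIIIII"
Token 9: backref(off=5, len=3). Copied 'III' from pos 11. Output: "RAIIIIIIIIIIIIIIIII"
Token 10: literal('C'). Output: "RAIIIIIIIIIIIIIIIIIC"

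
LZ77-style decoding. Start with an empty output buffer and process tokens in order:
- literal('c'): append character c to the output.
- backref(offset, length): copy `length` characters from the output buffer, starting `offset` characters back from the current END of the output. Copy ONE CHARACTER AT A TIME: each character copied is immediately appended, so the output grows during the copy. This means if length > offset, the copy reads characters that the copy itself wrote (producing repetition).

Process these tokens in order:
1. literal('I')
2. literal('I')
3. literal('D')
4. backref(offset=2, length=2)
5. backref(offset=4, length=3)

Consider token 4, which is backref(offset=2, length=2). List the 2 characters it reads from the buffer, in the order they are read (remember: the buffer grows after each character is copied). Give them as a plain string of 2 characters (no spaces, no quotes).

Answer: ID

Derivation:
Token 1: literal('I'). Output: "I"
Token 2: literal('I'). Output: "II"
Token 3: literal('D'). Output: "IID"
Token 4: backref(off=2, len=2). Buffer before: "IID" (len 3)
  byte 1: read out[1]='I', append. Buffer now: "IIDI"
  byte 2: read out[2]='D', append. Buffer now: "IIDID"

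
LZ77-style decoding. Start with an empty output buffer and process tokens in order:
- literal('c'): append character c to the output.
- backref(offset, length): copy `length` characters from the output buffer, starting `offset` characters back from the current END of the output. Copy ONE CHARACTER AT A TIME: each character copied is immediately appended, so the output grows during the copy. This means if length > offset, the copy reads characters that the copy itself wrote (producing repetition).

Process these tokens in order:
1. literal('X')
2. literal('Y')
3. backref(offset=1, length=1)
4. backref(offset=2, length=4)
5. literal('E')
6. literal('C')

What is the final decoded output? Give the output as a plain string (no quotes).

Answer: XYYYYYYEC

Derivation:
Token 1: literal('X'). Output: "X"
Token 2: literal('Y'). Output: "XY"
Token 3: backref(off=1, len=1). Copied 'Y' from pos 1. Output: "XYY"
Token 4: backref(off=2, len=4) (overlapping!). Copied 'YYYY' from pos 1. Output: "XYYYYYY"
Token 5: literal('E'). Output: "XYYYYYYE"
Token 6: literal('C'). Output: "XYYYYYYEC"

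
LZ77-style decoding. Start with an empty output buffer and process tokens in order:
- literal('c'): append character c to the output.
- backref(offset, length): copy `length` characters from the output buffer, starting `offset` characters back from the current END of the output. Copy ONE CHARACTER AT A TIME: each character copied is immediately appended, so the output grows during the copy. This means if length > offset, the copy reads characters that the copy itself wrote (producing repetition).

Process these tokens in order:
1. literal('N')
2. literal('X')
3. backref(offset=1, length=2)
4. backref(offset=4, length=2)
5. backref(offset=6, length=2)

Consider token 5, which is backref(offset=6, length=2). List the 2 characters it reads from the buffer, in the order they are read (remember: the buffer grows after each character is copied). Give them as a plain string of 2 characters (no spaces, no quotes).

Answer: NX

Derivation:
Token 1: literal('N'). Output: "N"
Token 2: literal('X'). Output: "NX"
Token 3: backref(off=1, len=2) (overlapping!). Copied 'XX' from pos 1. Output: "NXXX"
Token 4: backref(off=4, len=2). Copied 'NX' from pos 0. Output: "NXXXNX"
Token 5: backref(off=6, len=2). Buffer before: "NXXXNX" (len 6)
  byte 1: read out[0]='N', append. Buffer now: "NXXXNXN"
  byte 2: read out[1]='X', append. Buffer now: "NXXXNXNX"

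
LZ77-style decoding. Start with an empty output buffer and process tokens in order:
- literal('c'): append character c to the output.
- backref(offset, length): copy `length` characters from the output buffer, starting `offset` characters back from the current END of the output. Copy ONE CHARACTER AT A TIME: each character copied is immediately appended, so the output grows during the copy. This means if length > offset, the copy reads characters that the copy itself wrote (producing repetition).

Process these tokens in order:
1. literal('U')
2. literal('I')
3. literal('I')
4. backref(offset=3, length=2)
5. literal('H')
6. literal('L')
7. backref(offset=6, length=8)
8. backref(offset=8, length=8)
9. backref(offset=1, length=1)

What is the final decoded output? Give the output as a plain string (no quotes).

Token 1: literal('U'). Output: "U"
Token 2: literal('I'). Output: "UI"
Token 3: literal('I'). Output: "UII"
Token 4: backref(off=3, len=2). Copied 'UI' from pos 0. Output: "UIIUI"
Token 5: literal('H'). Output: "UIIUIH"
Token 6: literal('L'). Output: "UIIUIHL"
Token 7: backref(off=6, len=8) (overlapping!). Copied 'IIUIHLII' from pos 1. Output: "UIIUIHLIIUIHLII"
Token 8: backref(off=8, len=8). Copied 'IIUIHLII' from pos 7. Output: "UIIUIHLIIUIHLIIIIUIHLII"
Token 9: backref(off=1, len=1). Copied 'I' from pos 22. Output: "UIIUIHLIIUIHLIIIIUIHLIII"

Answer: UIIUIHLIIUIHLIIIIUIHLIII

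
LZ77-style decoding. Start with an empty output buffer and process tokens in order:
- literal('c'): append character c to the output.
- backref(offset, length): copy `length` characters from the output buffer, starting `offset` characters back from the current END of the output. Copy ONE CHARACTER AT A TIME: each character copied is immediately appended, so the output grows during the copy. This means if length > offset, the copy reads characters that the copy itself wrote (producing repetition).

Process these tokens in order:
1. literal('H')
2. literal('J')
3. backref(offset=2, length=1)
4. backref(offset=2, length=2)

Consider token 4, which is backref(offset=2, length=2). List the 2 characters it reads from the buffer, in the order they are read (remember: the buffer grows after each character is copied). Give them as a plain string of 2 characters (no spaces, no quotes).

Answer: JH

Derivation:
Token 1: literal('H'). Output: "H"
Token 2: literal('J'). Output: "HJ"
Token 3: backref(off=2, len=1). Copied 'H' from pos 0. Output: "HJH"
Token 4: backref(off=2, len=2). Buffer before: "HJH" (len 3)
  byte 1: read out[1]='J', append. Buffer now: "HJHJ"
  byte 2: read out[2]='H', append. Buffer now: "HJHJH"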